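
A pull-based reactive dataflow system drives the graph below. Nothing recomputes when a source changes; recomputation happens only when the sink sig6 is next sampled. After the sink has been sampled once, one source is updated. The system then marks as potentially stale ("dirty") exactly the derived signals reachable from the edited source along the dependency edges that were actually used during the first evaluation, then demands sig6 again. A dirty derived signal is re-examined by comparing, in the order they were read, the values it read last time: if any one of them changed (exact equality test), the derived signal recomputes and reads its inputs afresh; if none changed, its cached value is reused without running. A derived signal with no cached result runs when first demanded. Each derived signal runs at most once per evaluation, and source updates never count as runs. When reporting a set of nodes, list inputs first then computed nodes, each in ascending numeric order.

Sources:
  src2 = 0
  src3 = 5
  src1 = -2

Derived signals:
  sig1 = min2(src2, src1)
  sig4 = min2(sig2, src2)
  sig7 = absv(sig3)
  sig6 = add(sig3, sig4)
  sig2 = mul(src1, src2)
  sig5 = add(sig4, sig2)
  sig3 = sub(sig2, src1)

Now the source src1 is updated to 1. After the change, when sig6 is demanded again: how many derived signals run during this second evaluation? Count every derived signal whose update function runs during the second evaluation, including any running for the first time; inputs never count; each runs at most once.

Derived signals that run: sig2, sig3, sig6 — 3 in total.
Key observation: the cutoff stops propagation at sig4 — its inputs' values are unchanged, so it reuses its cache.

First evaluation (everything demanded from the output):
  sig2 = mul(-2, 0) = 0
  sig3 = sub(0, -2) = 2
  sig4 = min2(0, 0) = 0
  sig6 = add(2, 0) = 2

Propagation after the edit:
  sig2: runs — src1 -2->1; result 0 (same value as before).
  sig3: runs — src1 -2->1; result -1.
  sig4: checked — values it read are unchanged (sig2 unchanged, src2 unchanged); reused cached 0 without running.
  sig6: runs — sig3 2->-1; result -1.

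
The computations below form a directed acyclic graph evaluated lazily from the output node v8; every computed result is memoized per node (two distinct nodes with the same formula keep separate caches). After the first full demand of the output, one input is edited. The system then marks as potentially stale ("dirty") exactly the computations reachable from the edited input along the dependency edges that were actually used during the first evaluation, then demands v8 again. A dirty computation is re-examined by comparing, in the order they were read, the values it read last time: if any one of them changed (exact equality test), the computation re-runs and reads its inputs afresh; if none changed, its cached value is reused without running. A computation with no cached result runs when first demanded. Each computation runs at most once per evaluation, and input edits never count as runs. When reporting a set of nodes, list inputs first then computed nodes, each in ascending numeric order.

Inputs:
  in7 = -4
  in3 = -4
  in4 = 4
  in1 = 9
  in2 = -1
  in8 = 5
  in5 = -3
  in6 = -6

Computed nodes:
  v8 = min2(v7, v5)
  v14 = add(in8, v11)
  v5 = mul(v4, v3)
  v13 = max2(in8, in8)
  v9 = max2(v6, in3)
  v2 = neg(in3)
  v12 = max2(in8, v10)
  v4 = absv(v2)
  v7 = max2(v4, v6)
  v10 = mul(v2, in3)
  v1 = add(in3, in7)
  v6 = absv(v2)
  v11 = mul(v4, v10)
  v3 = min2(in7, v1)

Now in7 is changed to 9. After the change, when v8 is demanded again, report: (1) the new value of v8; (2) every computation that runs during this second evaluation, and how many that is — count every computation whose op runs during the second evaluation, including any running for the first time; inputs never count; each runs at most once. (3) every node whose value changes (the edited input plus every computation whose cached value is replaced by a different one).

First demand of the output computes:
  v1 = add(-4, -4) = -8
  v2 = neg(-4) = 4
  v3 = min2(-4, -8) = -8
  v4 = absv(4) = 4
  v5 = mul(4, -8) = -32
  v6 = absv(4) = 4
  v7 = max2(4, 4) = 4
  v8 = min2(4, -32) = -32

After the edit, cleaning proceeds:
  v1: a read changed (in7 -4->9) — executes, giving 5.
  v3: a read changed (in7 -4->9; v1 -8->5) — executes, giving 5.
  v5: a read changed (v3 -8->5) — executes, giving 20.
  v8: a read changed (v5 -32->20) — executes, giving 4.

Demanding v8 again yields 4.
4 computations run: v1, v3, v5, v8.
The nodes whose values change: in7, v1, v3, v5, v8.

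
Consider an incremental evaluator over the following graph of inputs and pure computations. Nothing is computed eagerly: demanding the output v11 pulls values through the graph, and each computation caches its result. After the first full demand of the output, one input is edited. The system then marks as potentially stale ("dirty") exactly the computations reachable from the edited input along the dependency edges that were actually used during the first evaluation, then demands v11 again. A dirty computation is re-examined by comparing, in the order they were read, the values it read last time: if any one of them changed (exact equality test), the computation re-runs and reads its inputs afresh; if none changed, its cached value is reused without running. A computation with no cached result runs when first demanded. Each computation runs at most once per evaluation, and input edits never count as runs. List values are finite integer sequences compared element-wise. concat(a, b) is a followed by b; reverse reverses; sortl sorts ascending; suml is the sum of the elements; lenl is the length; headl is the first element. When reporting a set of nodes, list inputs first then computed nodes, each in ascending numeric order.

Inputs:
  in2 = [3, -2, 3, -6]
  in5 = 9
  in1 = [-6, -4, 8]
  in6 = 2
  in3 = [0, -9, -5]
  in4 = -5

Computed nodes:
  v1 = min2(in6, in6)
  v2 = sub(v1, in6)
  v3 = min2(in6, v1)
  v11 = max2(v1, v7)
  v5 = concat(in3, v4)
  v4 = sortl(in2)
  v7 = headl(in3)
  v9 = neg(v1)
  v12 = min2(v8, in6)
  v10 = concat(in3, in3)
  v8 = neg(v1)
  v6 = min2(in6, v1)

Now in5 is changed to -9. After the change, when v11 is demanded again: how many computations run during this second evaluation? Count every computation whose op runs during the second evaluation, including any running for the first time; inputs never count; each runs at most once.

Run set: none (0 run).
The important point: nothing the output needs ever reads in5, so the edit is invisible to it.

Initial pass — values computed on the first demand:
  v1 = min2(2, 2) = 2
  v7 = headl([0, -9, -5]) = 0
  v11 = max2(2, 0) = 2

Second demand — change propagation:
  no demanded computation ever read in5, so the edit dirties nothing and nothing runs.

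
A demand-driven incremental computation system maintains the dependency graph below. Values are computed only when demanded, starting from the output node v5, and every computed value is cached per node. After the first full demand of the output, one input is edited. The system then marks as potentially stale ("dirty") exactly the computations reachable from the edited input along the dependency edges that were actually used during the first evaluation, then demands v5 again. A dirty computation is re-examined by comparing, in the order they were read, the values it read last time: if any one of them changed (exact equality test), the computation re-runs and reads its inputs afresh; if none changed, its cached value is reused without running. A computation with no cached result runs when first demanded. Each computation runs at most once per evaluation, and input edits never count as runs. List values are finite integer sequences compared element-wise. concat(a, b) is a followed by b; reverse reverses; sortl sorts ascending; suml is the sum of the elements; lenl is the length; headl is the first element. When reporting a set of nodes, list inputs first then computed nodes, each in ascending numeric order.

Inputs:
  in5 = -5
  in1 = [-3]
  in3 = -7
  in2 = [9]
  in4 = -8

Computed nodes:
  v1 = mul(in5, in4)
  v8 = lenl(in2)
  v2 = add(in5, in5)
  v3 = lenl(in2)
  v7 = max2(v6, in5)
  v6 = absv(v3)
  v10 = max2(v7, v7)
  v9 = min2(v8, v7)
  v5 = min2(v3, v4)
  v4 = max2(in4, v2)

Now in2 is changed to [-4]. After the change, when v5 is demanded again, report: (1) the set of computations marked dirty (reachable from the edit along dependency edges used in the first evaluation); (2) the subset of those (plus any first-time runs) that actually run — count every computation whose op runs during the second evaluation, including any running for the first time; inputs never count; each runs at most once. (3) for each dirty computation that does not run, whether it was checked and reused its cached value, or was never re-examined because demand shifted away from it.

Marked dirty: v3, v5.
Computations that run: v3 — 1 in total.
Checked but reused from cache: v5.
Key observation: the change is absorbed at v3 — it re-runs but produces the same value, and the output's value is unchanged.

First evaluation (everything demanded from the output):
  v2 = add(-5, -5) = -10
  v3 = lenl([9]) = 1
  v4 = max2(-8, -10) = -8
  v5 = min2(1, -8) = -8

Propagation after the edit:
  v3: runs — in2 [9]->[-4]; result 1 (same value as before).
  v5: checked — values it read are unchanged (v3 unchanged, v4 unchanged); reused cached -8 without running.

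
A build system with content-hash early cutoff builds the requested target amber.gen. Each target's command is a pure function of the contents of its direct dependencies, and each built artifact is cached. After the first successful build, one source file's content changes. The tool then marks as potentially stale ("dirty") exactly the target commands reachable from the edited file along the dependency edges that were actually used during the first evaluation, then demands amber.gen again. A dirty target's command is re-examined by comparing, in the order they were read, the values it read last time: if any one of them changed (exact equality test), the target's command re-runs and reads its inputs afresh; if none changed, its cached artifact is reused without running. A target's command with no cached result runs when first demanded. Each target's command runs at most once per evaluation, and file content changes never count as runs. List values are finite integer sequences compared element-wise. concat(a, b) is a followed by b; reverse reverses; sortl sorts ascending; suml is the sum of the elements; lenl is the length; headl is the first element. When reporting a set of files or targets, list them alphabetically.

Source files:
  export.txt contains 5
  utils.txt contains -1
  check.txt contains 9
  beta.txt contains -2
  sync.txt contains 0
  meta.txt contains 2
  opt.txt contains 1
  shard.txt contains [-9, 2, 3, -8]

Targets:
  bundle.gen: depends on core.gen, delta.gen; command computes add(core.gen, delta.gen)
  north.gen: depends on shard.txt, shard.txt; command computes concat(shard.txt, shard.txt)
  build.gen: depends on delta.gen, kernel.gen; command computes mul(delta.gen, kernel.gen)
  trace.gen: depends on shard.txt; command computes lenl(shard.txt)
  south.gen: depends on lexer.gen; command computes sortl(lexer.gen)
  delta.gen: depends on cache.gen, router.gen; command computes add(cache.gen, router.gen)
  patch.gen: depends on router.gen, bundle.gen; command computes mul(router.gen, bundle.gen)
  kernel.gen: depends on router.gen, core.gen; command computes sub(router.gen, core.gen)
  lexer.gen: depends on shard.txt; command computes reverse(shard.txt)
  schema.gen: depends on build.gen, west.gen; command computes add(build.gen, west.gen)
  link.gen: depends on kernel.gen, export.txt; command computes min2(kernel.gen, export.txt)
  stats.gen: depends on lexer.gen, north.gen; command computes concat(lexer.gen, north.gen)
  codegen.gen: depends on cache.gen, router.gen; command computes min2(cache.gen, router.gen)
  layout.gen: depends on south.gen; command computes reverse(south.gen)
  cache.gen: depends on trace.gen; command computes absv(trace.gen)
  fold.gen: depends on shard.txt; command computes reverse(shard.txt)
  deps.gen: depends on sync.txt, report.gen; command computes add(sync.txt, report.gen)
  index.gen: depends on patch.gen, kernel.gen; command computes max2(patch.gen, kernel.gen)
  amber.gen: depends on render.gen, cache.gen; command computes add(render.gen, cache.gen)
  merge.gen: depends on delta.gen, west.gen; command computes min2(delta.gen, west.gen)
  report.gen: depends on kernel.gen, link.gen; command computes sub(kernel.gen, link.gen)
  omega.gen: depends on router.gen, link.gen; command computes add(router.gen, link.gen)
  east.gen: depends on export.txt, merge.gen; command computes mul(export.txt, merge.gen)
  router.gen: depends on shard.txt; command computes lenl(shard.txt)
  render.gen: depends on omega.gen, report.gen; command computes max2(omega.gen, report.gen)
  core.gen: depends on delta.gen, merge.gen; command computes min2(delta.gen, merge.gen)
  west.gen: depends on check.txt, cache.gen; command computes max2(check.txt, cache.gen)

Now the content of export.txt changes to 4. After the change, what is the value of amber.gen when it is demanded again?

First evaluation (everything demanded from the output):
  router.gen = lenl([-9, 2, 3, -8]) = 4
  trace.gen = lenl([-9, 2, 3, -8]) = 4
  cache.gen = absv(4) = 4
  delta.gen = add(4, 4) = 8
  west.gen = max2(9, 4) = 9
  merge.gen = min2(8, 9) = 8
  core.gen = min2(8, 8) = 8
  kernel.gen = sub(4, 8) = -4
  link.gen = min2(-4, 5) = -4
  omega.gen = add(4, -4) = 0
  report.gen = sub(-4, -4) = 0
  render.gen = max2(0, 0) = 0
  amber.gen = add(0, 4) = 4

Propagation after the edit:
  link.gen: runs — export.txt 5->4; result -4 (same value as before).
  omega.gen: checked — values it read are unchanged (router.gen unchanged, link.gen unchanged); reused cached 0 without running.
  report.gen: checked — values it read are unchanged (kernel.gen unchanged, link.gen unchanged); reused cached 0 without running.
  render.gen: checked — values it read are unchanged (omega.gen unchanged, report.gen unchanged); reused cached 0 without running.
  amber.gen: checked — values it read are unchanged (render.gen unchanged, cache.gen unchanged); reused cached 4 without running.

Key observation: the change is absorbed at link.gen — it re-runs but produces the same value, and the output's value is unchanged.

New value of amber.gen: 4.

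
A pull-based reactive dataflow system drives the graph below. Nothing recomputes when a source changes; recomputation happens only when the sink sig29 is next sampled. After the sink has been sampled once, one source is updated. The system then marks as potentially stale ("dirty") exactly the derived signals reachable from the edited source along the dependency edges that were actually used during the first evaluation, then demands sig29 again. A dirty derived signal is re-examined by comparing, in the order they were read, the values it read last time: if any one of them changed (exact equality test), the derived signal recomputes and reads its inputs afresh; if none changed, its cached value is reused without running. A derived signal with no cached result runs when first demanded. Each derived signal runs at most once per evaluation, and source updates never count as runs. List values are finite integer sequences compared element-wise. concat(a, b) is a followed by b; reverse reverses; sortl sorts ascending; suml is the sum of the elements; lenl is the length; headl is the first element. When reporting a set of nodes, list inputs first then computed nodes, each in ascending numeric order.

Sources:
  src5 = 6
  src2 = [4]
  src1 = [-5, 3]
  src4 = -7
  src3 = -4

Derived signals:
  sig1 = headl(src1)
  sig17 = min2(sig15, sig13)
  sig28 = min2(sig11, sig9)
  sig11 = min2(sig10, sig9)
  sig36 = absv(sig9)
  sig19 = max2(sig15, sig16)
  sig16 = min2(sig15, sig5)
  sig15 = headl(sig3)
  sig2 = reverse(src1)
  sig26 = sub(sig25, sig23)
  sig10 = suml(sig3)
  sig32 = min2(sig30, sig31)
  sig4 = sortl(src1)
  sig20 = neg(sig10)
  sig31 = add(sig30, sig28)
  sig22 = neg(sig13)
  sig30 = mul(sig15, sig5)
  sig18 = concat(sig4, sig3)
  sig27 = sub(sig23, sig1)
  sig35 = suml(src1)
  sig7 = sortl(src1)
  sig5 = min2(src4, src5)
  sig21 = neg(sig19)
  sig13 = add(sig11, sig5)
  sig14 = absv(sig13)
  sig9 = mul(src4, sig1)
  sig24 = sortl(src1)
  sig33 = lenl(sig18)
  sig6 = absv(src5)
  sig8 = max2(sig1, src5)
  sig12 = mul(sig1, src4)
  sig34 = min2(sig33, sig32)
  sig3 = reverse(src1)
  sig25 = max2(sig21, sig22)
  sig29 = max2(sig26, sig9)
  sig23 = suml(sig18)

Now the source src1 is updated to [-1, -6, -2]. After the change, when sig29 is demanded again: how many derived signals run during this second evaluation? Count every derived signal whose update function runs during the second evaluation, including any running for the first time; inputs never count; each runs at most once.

First evaluation (everything demanded from the output):
  sig1 = headl([-5, 3]) = -5
  sig3 = reverse([-5, 3]) = [3, -5]
  sig4 = sortl([-5, 3]) = [-5, 3]
  sig5 = min2(-7, 6) = -7
  sig9 = mul(-7, -5) = 35
  sig10 = suml([3, -5]) = -2
  sig11 = min2(-2, 35) = -2
  sig13 = add(-2, -7) = -9
  sig15 = headl([3, -5]) = 3
  sig16 = min2(3, -7) = -7
  sig18 = concat([-5, 3], [3, -5]) = [-5, 3, 3, -5]
  sig19 = max2(3, -7) = 3
  sig21 = neg(3) = -3
  sig22 = neg(-9) = 9
  sig23 = suml([-5, 3, 3, -5]) = -4
  sig25 = max2(-3, 9) = 9
  sig26 = sub(9, -4) = 13
  sig29 = max2(13, 35) = 35

Propagation after the edit:
  sig1: runs — src1 [-5, 3]->[-1, -6, -2]; result -1.
  sig3: runs — src1 [-5, 3]->[-1, -6, -2]; result [-2, -6, -1].
  sig4: runs — src1 [-5, 3]->[-1, -6, -2]; result [-6, -2, -1].
  sig9: runs — sig1 -5->-1; result 7.
  sig10: runs — sig3 [3, -5]->[-2, -6, -1]; result -9.
  sig11: runs — sig10 -2->-9; sig9 35->7; result -9.
  sig13: runs — sig11 -2->-9; result -16.
  sig15: runs — sig3 [3, -5]->[-2, -6, -1]; result -2.
  sig16: runs — sig15 3->-2; result -7 (same value as before).
  sig18: runs — sig4 [-5, 3]->[-6, -2, -1]; sig3 [3, -5]->[-2, -6, -1]; result [-6, -2, -1, -2, -6, -1].
  sig19: runs — sig15 3->-2; result -2.
  sig21: runs — sig19 3->-2; result 2.
  sig22: runs — sig13 -9->-16; result 16.
  sig23: runs — sig18 [-5, 3, 3, -5]->[-6, -2, -1, -2, -6, -1]; result -18.
  sig25: runs — sig21 -3->2; sig22 9->16; result 16.
  sig26: runs — sig25 9->16; sig23 -4->-18; result 34.
  sig29: runs — sig26 13->34; sig9 35->7; result 34.

Derived signals that run: sig1, sig3, sig4, sig9, sig10, sig11, sig13, sig15, sig16, sig18, sig19, sig21, sig22, sig23, sig25, sig26, sig29 — 17 in total.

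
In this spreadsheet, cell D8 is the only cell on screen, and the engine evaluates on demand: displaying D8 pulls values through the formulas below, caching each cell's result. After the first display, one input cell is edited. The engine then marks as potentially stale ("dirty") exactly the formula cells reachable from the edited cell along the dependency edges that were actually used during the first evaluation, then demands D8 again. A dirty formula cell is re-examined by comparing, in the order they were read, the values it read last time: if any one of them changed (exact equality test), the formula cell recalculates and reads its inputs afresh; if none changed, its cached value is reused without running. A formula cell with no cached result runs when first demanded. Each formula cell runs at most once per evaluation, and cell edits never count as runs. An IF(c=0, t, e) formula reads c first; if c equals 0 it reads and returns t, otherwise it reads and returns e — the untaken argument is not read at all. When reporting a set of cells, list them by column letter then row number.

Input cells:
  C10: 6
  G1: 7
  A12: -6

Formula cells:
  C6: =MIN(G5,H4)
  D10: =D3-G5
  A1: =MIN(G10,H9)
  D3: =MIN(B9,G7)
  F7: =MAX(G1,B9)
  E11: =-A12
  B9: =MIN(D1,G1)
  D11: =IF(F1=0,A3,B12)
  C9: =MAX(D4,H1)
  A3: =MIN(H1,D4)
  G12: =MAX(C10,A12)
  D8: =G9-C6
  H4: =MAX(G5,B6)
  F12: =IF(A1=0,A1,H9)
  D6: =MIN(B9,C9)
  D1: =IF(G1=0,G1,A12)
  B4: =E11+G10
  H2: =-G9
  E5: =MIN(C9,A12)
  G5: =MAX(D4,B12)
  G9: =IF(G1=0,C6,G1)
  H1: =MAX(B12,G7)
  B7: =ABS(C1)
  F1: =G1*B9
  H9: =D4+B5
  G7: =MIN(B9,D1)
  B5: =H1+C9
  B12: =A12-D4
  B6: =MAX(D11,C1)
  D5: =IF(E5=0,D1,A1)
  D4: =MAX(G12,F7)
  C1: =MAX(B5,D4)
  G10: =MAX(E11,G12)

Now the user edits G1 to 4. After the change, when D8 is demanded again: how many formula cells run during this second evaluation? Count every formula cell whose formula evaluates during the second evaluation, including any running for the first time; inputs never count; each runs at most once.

Run set: B5, B6, B9, B12, C1, C6, C9, D1, D4, D8, D11, F1, F7, G5, G9, H1, H4 (17 run).
The important point: at G7 every value read last time is unchanged, so the dirty flag clears without a run.

Initial pass — values computed on the first demand:
  D1 = IF(G1=0: G1=7 -> else branch A12) = -6
  B9 = MIN(-6, 7) = -6
  F1 = 7 * -6 = -42
  F7 = MAX(7, -6) = 7
  G7 = MIN(-6, -6) = -6
  G12 = MAX(6, -6) = 6
  D4 = MAX(6, 7) = 7
  B12 = -6 - 7 = -13
  D11 = IF(F1=0: F1=-42 -> else branch B12) = -13
  G5 = MAX(7, -13) = 7
  H1 = MAX(-13, -6) = -6
  C9 = MAX(7, -6) = 7
  B5 = -6 + 7 = 1
  C1 = MAX(1, 7) = 7
  B6 = MAX(-13, 7) = 7
  H4 = MAX(7, 7) = 7
  C6 = MIN(7, 7) = 7
  G9 = IF(G1=0: G1=7 -> else branch G1) = 7
  D8 = 7 - 7 = 0

Second demand — change propagation:
  D1: re-runs because G1 7->4; new result -6 (unchanged).
  B9: re-runs because G1 7->4; new result -6 (unchanged).
  F1: re-runs because G1 7->4; new result -24.
  F7: re-runs because G1 7->4; new result 4.
  D4: re-runs because F7 7->4; new result 6.
  B12: re-runs because D4 7->6; new result -12.
  D11: re-runs because F1 -42->-24; B12 -13->-12; new result -12.
  G5: re-runs because D4 7->6; B12 -13->-12; new result 6.
  G7: re-examined; everything it read last time is the same (B9 unchanged, D1 unchanged) — cache -6 kept, no run.
  H1: re-runs because B12 -13->-12; new result -6 (unchanged).
  C9: re-runs because D4 7->6; new result 6.
  B5: re-runs because C9 7->6; new result 0.
  C1: re-runs because B5 1->0; D4 7->6; new result 6.
  B6: re-runs because D11 -13->-12; C1 7->6; new result 6.
  H4: re-runs because G5 7->6; B6 7->6; new result 6.
  C6: re-runs because G5 7->6; H4 7->6; new result 6.
  G9: re-runs because G1 7->4; G1 7->4; new result 4.
  D8: re-runs because G9 7->4; C6 7->6; new result -2.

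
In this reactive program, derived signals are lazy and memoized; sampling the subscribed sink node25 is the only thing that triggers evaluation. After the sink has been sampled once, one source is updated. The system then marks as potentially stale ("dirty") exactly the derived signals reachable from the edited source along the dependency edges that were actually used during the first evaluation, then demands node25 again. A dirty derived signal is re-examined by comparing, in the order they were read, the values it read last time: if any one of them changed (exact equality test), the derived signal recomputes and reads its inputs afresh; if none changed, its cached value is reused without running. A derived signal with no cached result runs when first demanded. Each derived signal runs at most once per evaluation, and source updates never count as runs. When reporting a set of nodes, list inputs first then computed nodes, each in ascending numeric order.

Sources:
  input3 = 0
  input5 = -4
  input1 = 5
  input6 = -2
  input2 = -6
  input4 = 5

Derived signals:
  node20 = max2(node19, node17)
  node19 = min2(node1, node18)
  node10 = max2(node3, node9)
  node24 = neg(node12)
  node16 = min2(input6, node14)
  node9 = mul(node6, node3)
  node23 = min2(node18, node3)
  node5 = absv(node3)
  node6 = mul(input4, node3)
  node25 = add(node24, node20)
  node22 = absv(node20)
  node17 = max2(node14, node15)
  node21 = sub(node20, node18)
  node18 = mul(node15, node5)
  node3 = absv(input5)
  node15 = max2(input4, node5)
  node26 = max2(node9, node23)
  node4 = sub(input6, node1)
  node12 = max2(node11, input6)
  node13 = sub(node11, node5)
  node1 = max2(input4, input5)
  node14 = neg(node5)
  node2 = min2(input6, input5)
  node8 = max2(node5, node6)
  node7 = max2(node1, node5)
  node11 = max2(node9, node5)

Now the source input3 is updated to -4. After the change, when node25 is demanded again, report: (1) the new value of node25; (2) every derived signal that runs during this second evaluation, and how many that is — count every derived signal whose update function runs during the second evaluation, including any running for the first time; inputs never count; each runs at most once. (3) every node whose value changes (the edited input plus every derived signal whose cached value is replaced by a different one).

First demand of the output computes:
  node1 = max2(5, -4) = 5
  node3 = absv(-4) = 4
  node5 = absv(4) = 4
  node6 = mul(5, 4) = 20
  node9 = mul(20, 4) = 80
  node11 = max2(80, 4) = 80
  node12 = max2(80, -2) = 80
  node14 = neg(4) = -4
  node15 = max2(5, 4) = 5
  node17 = max2(-4, 5) = 5
  node18 = mul(5, 4) = 20
  node19 = min2(5, 20) = 5
  node20 = max2(5, 5) = 5
  node24 = neg(80) = -80
  node25 = add(-80, 5) = -75

After the edit, cleaning proceeds:
  no node depends on input3 at all; the second demand re-runs nothing.

Note the shortcut — nothing in the graph depends on input3 at all, so no recomputation happens.

Demanding node25 again yields -75.
0 derived signals run: none.
The nodes whose values change: input3.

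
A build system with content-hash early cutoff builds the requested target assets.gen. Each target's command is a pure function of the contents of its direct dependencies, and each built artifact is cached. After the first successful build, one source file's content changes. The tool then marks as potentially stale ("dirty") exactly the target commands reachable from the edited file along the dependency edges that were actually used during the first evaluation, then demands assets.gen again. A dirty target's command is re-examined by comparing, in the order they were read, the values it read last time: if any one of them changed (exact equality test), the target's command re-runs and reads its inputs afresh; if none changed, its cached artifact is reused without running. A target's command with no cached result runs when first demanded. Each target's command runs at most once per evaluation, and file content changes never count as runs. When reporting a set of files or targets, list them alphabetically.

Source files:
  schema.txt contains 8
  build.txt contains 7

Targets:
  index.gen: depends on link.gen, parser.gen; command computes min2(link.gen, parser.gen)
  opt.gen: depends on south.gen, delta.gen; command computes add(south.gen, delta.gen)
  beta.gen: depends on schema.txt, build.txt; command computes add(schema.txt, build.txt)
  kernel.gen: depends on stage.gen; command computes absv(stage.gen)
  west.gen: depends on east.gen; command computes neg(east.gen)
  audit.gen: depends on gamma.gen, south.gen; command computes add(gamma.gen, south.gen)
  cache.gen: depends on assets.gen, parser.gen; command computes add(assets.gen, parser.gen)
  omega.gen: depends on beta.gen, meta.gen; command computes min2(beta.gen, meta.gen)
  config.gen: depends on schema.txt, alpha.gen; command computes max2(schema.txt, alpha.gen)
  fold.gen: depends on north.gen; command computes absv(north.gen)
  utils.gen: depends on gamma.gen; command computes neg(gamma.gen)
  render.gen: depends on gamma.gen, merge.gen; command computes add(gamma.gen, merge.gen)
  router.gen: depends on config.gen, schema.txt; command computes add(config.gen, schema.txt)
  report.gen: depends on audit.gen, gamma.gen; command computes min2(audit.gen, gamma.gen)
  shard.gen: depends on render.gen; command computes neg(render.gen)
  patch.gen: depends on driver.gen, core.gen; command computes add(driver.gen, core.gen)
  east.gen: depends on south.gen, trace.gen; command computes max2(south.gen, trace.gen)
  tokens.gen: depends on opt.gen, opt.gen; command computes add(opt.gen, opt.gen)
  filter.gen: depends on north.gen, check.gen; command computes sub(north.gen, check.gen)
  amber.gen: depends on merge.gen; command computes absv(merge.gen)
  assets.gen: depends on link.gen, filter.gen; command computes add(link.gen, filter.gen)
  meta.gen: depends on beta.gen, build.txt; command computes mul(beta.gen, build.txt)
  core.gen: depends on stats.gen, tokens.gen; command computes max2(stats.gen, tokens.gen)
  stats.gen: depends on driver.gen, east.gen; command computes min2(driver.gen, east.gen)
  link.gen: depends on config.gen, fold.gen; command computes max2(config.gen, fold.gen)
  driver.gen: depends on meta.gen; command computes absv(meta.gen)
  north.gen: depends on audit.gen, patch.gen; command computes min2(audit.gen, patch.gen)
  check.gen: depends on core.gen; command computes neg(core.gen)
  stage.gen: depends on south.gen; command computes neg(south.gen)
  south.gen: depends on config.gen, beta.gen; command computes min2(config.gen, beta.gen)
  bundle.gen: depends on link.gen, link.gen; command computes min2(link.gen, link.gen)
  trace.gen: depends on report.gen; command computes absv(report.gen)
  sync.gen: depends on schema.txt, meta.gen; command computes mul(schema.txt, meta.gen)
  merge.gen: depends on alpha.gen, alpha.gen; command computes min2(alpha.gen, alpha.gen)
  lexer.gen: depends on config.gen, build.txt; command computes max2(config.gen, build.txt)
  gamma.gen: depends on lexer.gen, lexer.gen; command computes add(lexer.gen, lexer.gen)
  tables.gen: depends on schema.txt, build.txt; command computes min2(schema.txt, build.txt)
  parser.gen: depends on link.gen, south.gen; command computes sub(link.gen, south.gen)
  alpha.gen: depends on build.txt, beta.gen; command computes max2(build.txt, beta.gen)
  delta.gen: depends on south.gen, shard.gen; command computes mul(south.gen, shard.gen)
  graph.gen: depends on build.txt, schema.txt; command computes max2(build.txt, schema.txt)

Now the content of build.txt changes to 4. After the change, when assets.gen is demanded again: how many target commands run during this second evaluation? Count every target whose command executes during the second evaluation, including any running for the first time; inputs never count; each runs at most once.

First evaluation (everything demanded from the output):
  beta.gen = add(8, 7) = 15
  alpha.gen = max2(7, 15) = 15
  config.gen = max2(8, 15) = 15
  lexer.gen = max2(15, 7) = 15
  gamma.gen = add(15, 15) = 30
  merge.gen = min2(15, 15) = 15
  meta.gen = mul(15, 7) = 105
  driver.gen = absv(105) = 105
  render.gen = add(30, 15) = 45
  shard.gen = neg(45) = -45
  south.gen = min2(15, 15) = 15
  audit.gen = add(30, 15) = 45
  delta.gen = mul(15, -45) = -675
  opt.gen = add(15, -675) = -660
  report.gen = min2(45, 30) = 30
  tokens.gen = add(-660, -660) = -1320
  trace.gen = absv(30) = 30
  east.gen = max2(15, 30) = 30
  stats.gen = min2(105, 30) = 30
  core.gen = max2(30, -1320) = 30
  check.gen = neg(30) = -30
  patch.gen = add(105, 30) = 135
  north.gen = min2(45, 135) = 45
  filter.gen = sub(45, -30) = 75
  fold.gen = absv(45) = 45
  link.gen = max2(15, 45) = 45
  assets.gen = add(45, 75) = 120

Propagation after the edit:
  beta.gen: runs — build.txt 7->4; result 12.
  alpha.gen: runs — build.txt 7->4; beta.gen 15->12; result 12.
  config.gen: runs — alpha.gen 15->12; result 12.
  lexer.gen: runs — config.gen 15->12; build.txt 7->4; result 12.
  gamma.gen: runs — lexer.gen 15->12; lexer.gen 15->12; result 24.
  merge.gen: runs — alpha.gen 15->12; alpha.gen 15->12; result 12.
  meta.gen: runs — beta.gen 15->12; build.txt 7->4; result 48.
  driver.gen: runs — meta.gen 105->48; result 48.
  render.gen: runs — gamma.gen 30->24; merge.gen 15->12; result 36.
  shard.gen: runs — render.gen 45->36; result -36.
  south.gen: runs — config.gen 15->12; beta.gen 15->12; result 12.
  audit.gen: runs — gamma.gen 30->24; south.gen 15->12; result 36.
  delta.gen: runs — south.gen 15->12; shard.gen -45->-36; result -432.
  opt.gen: runs — south.gen 15->12; delta.gen -675->-432; result -420.
  report.gen: runs — audit.gen 45->36; gamma.gen 30->24; result 24.
  tokens.gen: runs — opt.gen -660->-420; opt.gen -660->-420; result -840.
  trace.gen: runs — report.gen 30->24; result 24.
  east.gen: runs — south.gen 15->12; trace.gen 30->24; result 24.
  stats.gen: runs — driver.gen 105->48; east.gen 30->24; result 24.
  core.gen: runs — stats.gen 30->24; tokens.gen -1320->-840; result 24.
  check.gen: runs — core.gen 30->24; result -24.
  patch.gen: runs — driver.gen 105->48; core.gen 30->24; result 72.
  north.gen: runs — audit.gen 45->36; patch.gen 135->72; result 36.
  filter.gen: runs — north.gen 45->36; check.gen -30->-24; result 60.
  fold.gen: runs — north.gen 45->36; result 36.
  link.gen: runs — config.gen 15->12; fold.gen 45->36; result 36.
  assets.gen: runs — link.gen 45->36; filter.gen 75->60; result 96.

Target commands that run: alpha.gen, assets.gen, audit.gen, beta.gen, check.gen, config.gen, core.gen, delta.gen, driver.gen, east.gen, filter.gen, fold.gen, gamma.gen, lexer.gen, link.gen, merge.gen, meta.gen, north.gen, opt.gen, patch.gen, render.gen, report.gen, shard.gen, south.gen, stats.gen, tokens.gen, trace.gen — 27 in total.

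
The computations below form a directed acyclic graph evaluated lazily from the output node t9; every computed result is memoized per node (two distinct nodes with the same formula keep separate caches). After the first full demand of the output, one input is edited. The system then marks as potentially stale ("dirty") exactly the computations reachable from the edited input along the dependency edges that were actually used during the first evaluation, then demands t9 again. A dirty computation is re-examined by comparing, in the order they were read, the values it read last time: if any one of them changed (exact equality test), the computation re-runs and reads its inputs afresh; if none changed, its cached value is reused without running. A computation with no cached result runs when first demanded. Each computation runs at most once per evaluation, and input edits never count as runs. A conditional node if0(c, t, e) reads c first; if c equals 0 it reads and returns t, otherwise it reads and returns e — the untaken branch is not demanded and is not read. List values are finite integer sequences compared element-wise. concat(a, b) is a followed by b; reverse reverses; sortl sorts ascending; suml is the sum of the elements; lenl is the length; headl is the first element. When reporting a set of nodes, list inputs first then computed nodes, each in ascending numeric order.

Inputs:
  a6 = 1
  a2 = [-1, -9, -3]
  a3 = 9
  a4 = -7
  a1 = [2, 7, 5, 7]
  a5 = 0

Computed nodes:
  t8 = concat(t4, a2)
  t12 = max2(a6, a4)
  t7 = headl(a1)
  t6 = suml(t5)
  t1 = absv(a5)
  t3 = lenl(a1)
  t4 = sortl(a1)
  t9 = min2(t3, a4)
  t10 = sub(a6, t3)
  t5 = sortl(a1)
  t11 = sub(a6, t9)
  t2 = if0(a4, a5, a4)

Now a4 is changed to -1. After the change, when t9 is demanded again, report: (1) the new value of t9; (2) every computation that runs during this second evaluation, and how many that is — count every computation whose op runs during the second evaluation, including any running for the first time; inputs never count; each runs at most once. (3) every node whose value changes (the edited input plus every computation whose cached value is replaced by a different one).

Demanding t9 again yields -1.
1 computations run: t9.
The nodes whose values change: a4, t9.

First demand of the output computes:
  t3 = lenl([2, 7, 5, 7]) = 4
  t9 = min2(4, -7) = -7

After the edit, cleaning proceeds:
  t9: a read changed (a4 -7->-1) — executes, giving -1.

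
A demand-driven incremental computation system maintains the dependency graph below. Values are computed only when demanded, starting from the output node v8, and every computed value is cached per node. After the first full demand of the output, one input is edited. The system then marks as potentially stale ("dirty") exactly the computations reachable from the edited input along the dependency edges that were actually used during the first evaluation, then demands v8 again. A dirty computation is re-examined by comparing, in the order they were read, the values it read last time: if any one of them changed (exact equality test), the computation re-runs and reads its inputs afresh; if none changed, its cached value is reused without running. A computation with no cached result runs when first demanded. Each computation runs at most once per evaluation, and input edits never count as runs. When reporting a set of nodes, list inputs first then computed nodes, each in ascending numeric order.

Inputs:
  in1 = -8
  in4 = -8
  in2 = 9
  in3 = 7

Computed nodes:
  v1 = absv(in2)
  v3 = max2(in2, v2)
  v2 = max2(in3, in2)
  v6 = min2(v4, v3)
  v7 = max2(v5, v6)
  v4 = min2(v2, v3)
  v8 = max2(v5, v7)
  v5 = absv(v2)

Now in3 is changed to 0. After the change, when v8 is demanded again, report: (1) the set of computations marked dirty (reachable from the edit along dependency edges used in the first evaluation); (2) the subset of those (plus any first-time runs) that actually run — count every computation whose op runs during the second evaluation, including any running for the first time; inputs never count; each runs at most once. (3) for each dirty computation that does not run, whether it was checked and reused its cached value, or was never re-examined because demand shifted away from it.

First evaluation (everything demanded from the output):
  v2 = max2(7, 9) = 9
  v3 = max2(9, 9) = 9
  v4 = min2(9, 9) = 9
  v5 = absv(9) = 9
  v6 = min2(9, 9) = 9
  v7 = max2(9, 9) = 9
  v8 = max2(9, 9) = 9

Propagation after the edit:
  v2: runs — in3 7->0; result 9 (same value as before).
  v3: checked — values it read are unchanged (in2 unchanged, v2 unchanged); reused cached 9 without running.
  v4: checked — values it read are unchanged (v2 unchanged, v3 unchanged); reused cached 9 without running.
  v5: checked — values it read are unchanged (v2 unchanged); reused cached 9 without running.
  v6: checked — values it read are unchanged (v4 unchanged, v3 unchanged); reused cached 9 without running.
  v7: checked — values it read are unchanged (v5 unchanged, v6 unchanged); reused cached 9 without running.
  v8: checked — values it read are unchanged (v5 unchanged, v7 unchanged); reused cached 9 without running.

Key observation: the change is absorbed at v2 — it re-runs but produces the same value, and the output's value is unchanged.

Marked dirty: v2, v3, v4, v5, v6, v7, v8.
Computations that run: v2 — 1 in total.
Checked but reused from cache: v3, v4, v5, v6, v7, v8.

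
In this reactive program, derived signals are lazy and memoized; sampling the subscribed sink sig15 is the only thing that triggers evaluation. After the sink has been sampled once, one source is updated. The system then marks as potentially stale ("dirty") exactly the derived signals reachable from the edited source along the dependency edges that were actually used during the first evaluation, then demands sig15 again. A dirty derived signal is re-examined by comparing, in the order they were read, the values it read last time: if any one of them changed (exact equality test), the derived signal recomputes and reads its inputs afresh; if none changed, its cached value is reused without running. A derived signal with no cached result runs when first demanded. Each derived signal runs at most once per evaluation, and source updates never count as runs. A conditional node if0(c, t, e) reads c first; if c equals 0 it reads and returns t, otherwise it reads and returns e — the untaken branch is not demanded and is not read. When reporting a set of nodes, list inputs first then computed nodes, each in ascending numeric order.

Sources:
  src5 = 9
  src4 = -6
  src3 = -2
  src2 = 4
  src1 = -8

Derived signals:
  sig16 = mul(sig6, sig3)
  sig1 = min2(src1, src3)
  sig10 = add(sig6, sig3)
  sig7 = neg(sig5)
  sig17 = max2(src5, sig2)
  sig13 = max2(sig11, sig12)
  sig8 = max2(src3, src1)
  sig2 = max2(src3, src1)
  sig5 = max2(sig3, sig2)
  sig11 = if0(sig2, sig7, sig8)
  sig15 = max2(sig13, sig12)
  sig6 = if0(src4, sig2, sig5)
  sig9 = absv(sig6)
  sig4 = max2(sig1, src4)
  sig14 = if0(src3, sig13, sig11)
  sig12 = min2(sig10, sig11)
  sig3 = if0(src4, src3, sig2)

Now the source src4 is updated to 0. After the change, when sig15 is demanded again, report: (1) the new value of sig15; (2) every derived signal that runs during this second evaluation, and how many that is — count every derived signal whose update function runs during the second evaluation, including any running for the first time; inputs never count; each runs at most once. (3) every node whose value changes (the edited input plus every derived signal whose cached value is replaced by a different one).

First demand of the output computes:
  sig2 = max2(-2, -8) = -2
  sig3 = if0(src4=-6 -> else branch sig2) = -2
  sig5 = max2(-2, -2) = -2
  sig6 = if0(src4=-6 -> else branch sig5) = -2
  sig8 = max2(-2, -8) = -2
  sig10 = add(-2, -2) = -4
  sig11 = if0(sig2=-2 -> else branch sig8) = -2
  sig12 = min2(-4, -2) = -4
  sig13 = max2(-2, -4) = -2
  sig15 = max2(-2, -4) = -2

After the edit, cleaning proceeds:
  sig3: a read changed (src4 -6->0) — executes, giving -2 — identical to its old value.
  sig5: stays stale; no demand reaches it after the flip.
  sig6: a read changed (src4 -6->0) — executes, giving -2 — identical to its old value.
  sig10: dirty, but its reads are unchanged (sig6 unchanged, sig3 unchanged); cached -4 stands.
  sig12: dirty, but its reads are unchanged (sig10 unchanged, sig11 unchanged); cached -4 stands.
  sig13: dirty, but its reads are unchanged (sig11 unchanged, sig12 unchanged); cached -2 stands.
  sig15: dirty, but its reads are unchanged (sig13 unchanged, sig12 unchanged); cached -2 stands.

Note the branch switch — demand abandons sig5, which is never re-examined.

Demanding sig15 again yields -2.
2 derived signals run: sig3, sig6.
The nodes whose values change: src4.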